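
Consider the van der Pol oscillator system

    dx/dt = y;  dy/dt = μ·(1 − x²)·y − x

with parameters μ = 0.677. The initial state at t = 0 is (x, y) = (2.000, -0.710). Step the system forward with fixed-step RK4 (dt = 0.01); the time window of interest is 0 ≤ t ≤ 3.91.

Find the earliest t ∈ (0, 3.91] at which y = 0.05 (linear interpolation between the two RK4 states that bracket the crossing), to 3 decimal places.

t=0.000: state=(2.000, -0.710)
step 1 (dt=0.01): k1=(-0.710, -0.558), k2=(-0.713, -0.556), k3=(-0.713, -0.556), k4=(-0.716, -0.553); state += dt/6·(k1+2k2+2k3+k4)
t=0.010: state=(1.993, -0.716)
t=0.020: state=(1.986, -0.721)
t=0.030: state=(1.978, -0.727)
continuing one RK4 step at a time; state shown every 20 steps (Δt=0.2):
t=0.200: state=(1.847, -0.816)
t=0.400: state=(1.674, -0.921)
t=0.600: state=(1.478, -1.040)
t=0.800: state=(1.256, -1.183)
t=1.000: state=(1.003, -1.361)
t=1.200: state=(0.709, -1.584)
t=1.400: state=(0.366, -1.856)
t=1.600: state=(-0.035, -2.150)
t=1.800: state=(-0.490, -2.380)
t=2.000: state=(-0.972, -2.379)
t=2.200: state=(-1.417, -2.006)
t=2.400: state=(-1.754, -1.339)
t=2.600: state=(-1.950, -0.642)
t=2.800: state=(-2.022, -0.101)
t=2.870: state=(-2.024, 0.044)
next step: t=2.880: state=(-2.023, 0.063) — y has crossed 0.05
linear interpolation between t=2.870 (0.04433) and t=2.880 (0.06343) → t≈2.873

t = 2.873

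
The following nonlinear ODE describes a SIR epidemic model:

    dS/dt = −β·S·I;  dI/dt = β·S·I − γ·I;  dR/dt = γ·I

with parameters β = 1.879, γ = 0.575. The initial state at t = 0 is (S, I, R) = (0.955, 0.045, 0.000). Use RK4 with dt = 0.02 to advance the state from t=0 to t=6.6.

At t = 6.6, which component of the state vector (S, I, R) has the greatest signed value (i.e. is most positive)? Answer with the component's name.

t=0.000: state=(0.955, 0.045, 0.000)
step 1 (dt=0.02): k1=(-0.081, 0.055, 0.026), k2=(-0.082, 0.055, 0.026), k3=(-0.082, 0.055, 0.026), k4=(-0.083, 0.056, 0.027); state += dt/6·(k1+2k2+2k3+k4)
t=0.020: state=(0.953, 0.046, 0.001)
t=0.040: state=(0.952, 0.047, 0.001)
t=0.060: state=(0.950, 0.048, 0.002)
continuing one RK4 step at a time; state shown every 25 steps (Δt=0.5):
t=0.500: state=(0.901, 0.081, 0.018)
t=1.000: state=(0.815, 0.136, 0.048)
t=1.500: state=(0.694, 0.208, 0.098)
t=2.000: state=(0.551, 0.281, 0.168)
t=2.500: state=(0.412, 0.331, 0.257)
t=3.000: state=(0.299, 0.346, 0.355)
t=3.500: state=(0.218, 0.330, 0.453)
t=4.000: state=(0.162, 0.295, 0.543)
t=4.500: state=(0.125, 0.253, 0.622)
t=5.000: state=(0.101, 0.211, 0.688)
t=5.500: state=(0.084, 0.173, 0.743)
t=6.000: state=(0.073, 0.139, 0.788)
t=6.500: state=(0.065, 0.111, 0.824)
t=6.600: state=(0.063, 0.106, 0.830)
compare at T: S=0.063, I=0.106, R=0.830

largest component: R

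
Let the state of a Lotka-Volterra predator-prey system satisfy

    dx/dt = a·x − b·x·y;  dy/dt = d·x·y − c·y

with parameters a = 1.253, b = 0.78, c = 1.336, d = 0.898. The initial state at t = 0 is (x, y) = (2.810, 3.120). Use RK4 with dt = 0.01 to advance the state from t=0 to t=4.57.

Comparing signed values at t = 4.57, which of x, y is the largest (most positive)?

t=0.000: state=(2.810, 3.120)
step 1 (dt=0.01): k1=(-3.317, 3.705), k2=(-3.338, 3.680), k3=(-3.338, 3.679), k4=(-3.358, 3.654); state += dt/6·(k1+2k2+2k3+k4)
t=0.010: state=(2.777, 3.157)
t=0.020: state=(2.743, 3.193)
t=0.030: state=(2.709, 3.229)
continuing one RK4 step at a time; state shown every 20 steps (Δt=0.2):
t=0.200: state=(2.109, 3.717)
t=0.400: state=(1.486, 3.920)
t=0.600: state=(1.045, 3.755)
t=0.800: state=(0.768, 3.376)
t=1.000: state=(0.604, 2.920)
t=1.200: state=(0.510, 2.468)
t=1.400: state=(0.460, 2.060)
t=1.600: state=(0.441, 1.710)
t=1.800: state=(0.445, 1.417)
t=2.000: state=(0.467, 1.177)
t=2.200: state=(0.507, 0.983)
t=2.400: state=(0.566, 0.828)
t=2.600: state=(0.645, 0.707)
t=2.800: state=(0.748, 0.613)
t=3.000: state=(0.879, 0.543)
t=3.200: state=(1.042, 0.493)
t=3.400: state=(1.242, 0.463)
t=3.600: state=(1.487, 0.453)
t=3.800: state=(1.779, 0.465)
t=4.000: state=(2.120, 0.504)
t=4.200: state=(2.503, 0.584)
t=4.400: state=(2.906, 0.727)
t=4.570: state=(3.226, 0.926)
compare at T: x=3.226, y=0.926

largest component: x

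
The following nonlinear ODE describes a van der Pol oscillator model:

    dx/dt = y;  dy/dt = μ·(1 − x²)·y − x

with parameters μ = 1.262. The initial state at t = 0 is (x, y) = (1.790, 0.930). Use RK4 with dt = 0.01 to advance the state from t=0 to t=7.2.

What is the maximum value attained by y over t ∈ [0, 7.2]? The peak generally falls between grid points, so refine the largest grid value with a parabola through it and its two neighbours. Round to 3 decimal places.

t=0.000: state=(1.790, 0.930)
step 1 (dt=0.01): k1=(0.930, -4.377), k2=(0.908, -4.340), k3=(0.908, -4.340), k4=(0.887, -4.302); state += dt/6·(k1+2k2+2k3+k4)
t=0.010: state=(1.799, 0.887)
t=0.020: state=(1.808, 0.844)
t=0.030: state=(1.816, 0.802)
continuing one RK4 step at a time; state shown every 25 steps (Δt=0.25):
t=0.250: state=(1.908, 0.104)
t=0.500: state=(1.879, -0.279)
t=0.750: state=(1.785, -0.457)
t=1.000: state=(1.656, -0.569)
t=1.250: state=(1.501, -0.672)
t=1.500: state=(1.318, -0.796)
t=1.750: state=(1.099, -0.971)
t=2.000: state=(0.826, -1.236)
t=2.250: state=(0.468, -1.658)
t=2.500: state=(-0.022, -2.291)
t=2.750: state=(-0.679, -2.905)
t=3.000: state=(-1.391, -2.543)
t=3.250: state=(-1.858, -1.153)
t=3.500: state=(-2.006, -0.154)
t=3.750: state=(-1.984, 0.264)
t=4.000: state=(-1.894, 0.436)
t=4.250: state=(-1.772, 0.532)
t=4.500: state=(-1.629, 0.615)
t=4.750: state=(-1.463, 0.712)
t=5.000: state=(-1.270, 0.841)
t=5.250: state=(-1.038, 1.032)
t=5.500: state=(-0.745, 1.330)
t=5.750: state=(-0.358, 1.804)
t=6.000: state=(0.175, 2.481)
t=6.250: state=(0.869, 2.956)
t=6.500: state=(1.546, 2.225)
t=6.750: state=(1.923, 0.824)
t=7.000: state=(2.012, 0.004)
t=7.200: state=(1.981, -0.279)
largest grid value and its neighbours: y(6.240)=2.95424, y(6.250)=2.95578, y(6.260)=2.95511
parabola through these three points peaks at t≈6.252 with y≈2.95582

max y = 2.956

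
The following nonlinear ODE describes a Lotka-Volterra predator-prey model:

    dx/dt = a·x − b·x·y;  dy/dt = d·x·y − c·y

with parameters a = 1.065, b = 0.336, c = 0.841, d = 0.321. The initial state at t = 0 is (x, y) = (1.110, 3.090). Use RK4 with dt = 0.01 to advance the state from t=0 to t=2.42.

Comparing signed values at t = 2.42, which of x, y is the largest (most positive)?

t=0.000: state=(1.110, 3.090)
step 1 (dt=0.01): k1=(0.030, -1.498), k2=(0.033, -1.494), k3=(0.032, -1.494), k4=(0.035, -1.490); state += dt/6·(k1+2k2+2k3+k4)
t=0.010: state=(1.110, 3.075)
t=0.020: state=(1.111, 3.060)
t=0.030: state=(1.111, 3.045)
continuing one RK4 step at a time; state shown every 10 steps (Δt=0.1):
t=0.100: state=(1.116, 2.944)
t=0.200: state=(1.127, 2.806)
t=0.300: state=(1.143, 2.675)
t=0.400: state=(1.165, 2.552)
t=0.500: state=(1.192, 2.437)
t=0.600: state=(1.224, 2.329)
t=0.700: state=(1.261, 2.228)
t=0.800: state=(1.303, 2.134)
t=0.900: state=(1.352, 2.047)
t=1.000: state=(1.405, 1.967)
t=1.100: state=(1.465, 1.894)
t=1.200: state=(1.531, 1.827)
t=1.300: state=(1.603, 1.766)
t=1.400: state=(1.682, 1.712)
t=1.500: state=(1.768, 1.663)
t=1.600: state=(1.861, 1.621)
t=1.700: state=(1.962, 1.584)
t=1.800: state=(2.071, 1.554)
t=1.900: state=(2.187, 1.529)
t=2.000: state=(2.312, 1.511)
t=2.100: state=(2.445, 1.500)
t=2.200: state=(2.586, 1.495)
t=2.300: state=(2.736, 1.496)
t=2.400: state=(2.894, 1.506)
t=2.420: state=(2.926, 1.509)
compare at T: x=2.926, y=1.509

largest component: x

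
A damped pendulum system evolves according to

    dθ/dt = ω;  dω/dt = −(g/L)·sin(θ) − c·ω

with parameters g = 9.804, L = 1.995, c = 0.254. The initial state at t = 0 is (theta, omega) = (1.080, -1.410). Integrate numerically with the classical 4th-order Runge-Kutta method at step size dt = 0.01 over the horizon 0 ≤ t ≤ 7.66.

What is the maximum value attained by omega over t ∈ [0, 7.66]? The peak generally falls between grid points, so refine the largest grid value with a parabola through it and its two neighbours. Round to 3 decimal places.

max omega = 2.044

t=0.000: state=(1.080, -1.410)
step 1 (dt=0.01): k1=(-1.410, -3.976), k2=(-1.430, -3.955), k3=(-1.430, -3.954), k4=(-1.450, -3.932); state += dt/6·(k1+2k2+2k3+k4)
t=0.010: state=(1.066, -1.450)
t=0.020: state=(1.051, -1.489)
t=0.030: state=(1.036, -1.527)
continuing one RK4 step at a time; state shown every 25 steps (Δt=0.25):
t=0.250: state=(0.617, -2.220)
t=0.500: state=(0.019, -2.452)
t=0.750: state=(-0.548, -1.979)
t=1.000: state=(-0.932, -1.041)
t=1.250: state=(-1.058, 0.036)
t=1.500: state=(-0.920, 1.040)
t=1.750: state=(-0.559, 1.786)
t=2.000: state=(-0.068, 2.042)
t=2.250: state=(0.412, 1.704)
t=2.500: state=(0.747, 0.932)
t=2.750: state=(0.865, 0.000)
t=3.000: state=(0.752, -0.875)
t=3.250: state=(0.448, -1.502)
t=3.500: state=(0.038, -1.696)
t=3.750: state=(-0.358, -1.393)
t=4.000: state=(-0.629, -0.730)
t=4.250: state=(-0.712, 0.070)
t=4.500: state=(-0.599, 0.805)
t=4.750: state=(-0.330, 1.296)
t=5.000: state=(0.016, 1.401)
t=5.250: state=(0.336, 1.098)
t=5.500: state=(0.541, 0.511)
t=5.750: state=(0.584, -0.170)
t=6.000: state=(0.463, -0.767)
t=6.250: state=(0.221, -1.125)
t=6.500: state=(-0.070, -1.143)
t=6.750: state=(-0.323, -0.832)
t=7.000: state=(-0.469, -0.309)
t=7.250: state=(-0.474, 0.263)
t=7.500: state=(-0.346, 0.731)
t=7.660: state=(-0.213, 0.915)
largest grid value and its neighbours: omega(1.970)=2.04347, omega(1.980)=2.04412, omega(1.990)=2.04377
parabola through these three points peaks at t≈1.982 with omega≈2.04413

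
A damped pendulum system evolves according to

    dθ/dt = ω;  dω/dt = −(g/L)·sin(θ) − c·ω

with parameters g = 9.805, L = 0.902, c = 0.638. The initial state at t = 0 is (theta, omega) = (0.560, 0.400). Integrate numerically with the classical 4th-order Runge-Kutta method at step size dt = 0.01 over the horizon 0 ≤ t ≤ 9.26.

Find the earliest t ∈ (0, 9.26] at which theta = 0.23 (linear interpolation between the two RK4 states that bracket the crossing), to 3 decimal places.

t = 0.442

t=0.000: state=(0.560, 0.400)
step 1 (dt=0.01): k1=(0.400, -6.029), k2=(0.370, -6.029), k3=(0.370, -6.027), k4=(0.340, -6.025); state += dt/6·(k1+2k2+2k3+k4)
t=0.010: state=(0.564, 0.340)
t=0.020: state=(0.567, 0.280)
t=0.030: state=(0.569, 0.219)
t=0.440: state=(0.233, -1.546)
next step: t=0.450: state=(0.218, -1.561) — theta has crossed 0.23
linear interpolation between t=0.440 (0.23308) and t=0.450 (0.21754) → t≈0.442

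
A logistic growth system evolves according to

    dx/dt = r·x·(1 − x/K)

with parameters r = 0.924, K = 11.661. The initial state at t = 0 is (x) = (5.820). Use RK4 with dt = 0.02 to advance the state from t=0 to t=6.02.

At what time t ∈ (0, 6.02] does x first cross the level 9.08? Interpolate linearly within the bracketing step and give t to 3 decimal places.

t=0.000: state=(5.820)
step 1 (dt=0.02): k1=(2.694), k2=(2.694), k3=(2.694), k4=(2.694); state += dt/6·(k1+2k2+2k3+k4)
t=0.020: state=(5.874)
t=0.040: state=(5.928)
t=0.060: state=(5.982)
continuing one RK4 step at a time; state shown every 10 steps (Δt=0.2):
t=0.200: state=(6.357)
t=0.400: state=(6.886)
t=0.600: state=(7.397)
t=0.800: state=(7.883)
t=1.000: state=(8.339)
t=1.200: state=(8.760)
t=1.360: state=(9.070)
next step: t=1.380: state=(9.107) — x has crossed 9.08
linear interpolation between t=1.360 (9.07022) and t=1.380 (9.10727) → t≈1.365

t = 1.365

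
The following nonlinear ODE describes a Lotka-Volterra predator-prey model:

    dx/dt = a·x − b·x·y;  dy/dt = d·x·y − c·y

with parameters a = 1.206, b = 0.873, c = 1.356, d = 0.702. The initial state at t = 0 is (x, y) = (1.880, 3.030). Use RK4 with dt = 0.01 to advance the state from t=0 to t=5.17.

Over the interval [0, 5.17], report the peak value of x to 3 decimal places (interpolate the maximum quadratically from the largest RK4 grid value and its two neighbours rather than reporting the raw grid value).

max x = 4.075

t=0.000: state=(1.880, 3.030)
step 1 (dt=0.01): k1=(-2.706, -0.110), k2=(-2.685, -0.139), k3=(-2.685, -0.138), k4=(-2.665, -0.167); state += dt/6·(k1+2k2+2k3+k4)
t=0.010: state=(1.853, 3.029)
t=0.020: state=(1.827, 3.027)
t=0.030: state=(1.801, 3.024)
continuing one RK4 step at a time; state shown every 20 steps (Δt=0.2):
t=0.200: state=(1.421, 2.907)
t=0.400: state=(1.113, 2.644)
t=0.600: state=(0.918, 2.322)
t=0.800: state=(0.801, 1.996)
t=1.000: state=(0.739, 1.695)
t=1.200: state=(0.717, 1.431)
t=1.400: state=(0.725, 1.207)
t=1.600: state=(0.760, 1.021)
t=1.800: state=(0.821, 0.869)
t=2.000: state=(0.907, 0.748)
t=2.200: state=(1.022, 0.653)
t=2.400: state=(1.168, 0.580)
t=2.600: state=(1.350, 0.528)
t=2.800: state=(1.573, 0.494)
t=3.000: state=(1.839, 0.478)
t=3.200: state=(2.153, 0.482)
t=3.400: state=(2.514, 0.510)
t=3.600: state=(2.914, 0.569)
t=3.800: state=(3.330, 0.673)
t=4.000: state=(3.718, 0.842)
t=4.200: state=(3.999, 1.105)
t=4.400: state=(4.066, 1.489)
t=4.600: state=(3.826, 1.983)
t=4.800: state=(3.291, 2.499)
t=5.000: state=(2.610, 2.885)
t=5.170: state=(2.062, 3.025)
largest grid value and its neighbours: x(4.340)=4.07480, x(4.350)=4.07518, x(4.360)=4.07482
parabola through these three points peaks at t≈4.350 with x≈4.07518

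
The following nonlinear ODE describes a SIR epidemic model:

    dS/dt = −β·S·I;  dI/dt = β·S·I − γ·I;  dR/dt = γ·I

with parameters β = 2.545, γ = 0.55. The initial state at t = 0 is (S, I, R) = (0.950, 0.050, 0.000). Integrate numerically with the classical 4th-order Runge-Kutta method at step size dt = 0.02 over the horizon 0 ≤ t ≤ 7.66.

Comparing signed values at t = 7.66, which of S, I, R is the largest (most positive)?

largest component: R

t=0.000: state=(0.950, 0.050, 0.000)
step 1 (dt=0.02): k1=(-0.121, 0.093, 0.028), k2=(-0.123, 0.095, 0.028), k3=(-0.123, 0.095, 0.028), k4=(-0.125, 0.097, 0.029); state += dt/6·(k1+2k2+2k3+k4)
t=0.020: state=(0.948, 0.052, 0.001)
t=0.040: state=(0.945, 0.054, 0.001)
t=0.060: state=(0.942, 0.056, 0.002)
continuing one RK4 step at a time; state shown every 25 steps (Δt=0.5):
t=0.500: state=(0.857, 0.121, 0.022)
t=1.000: state=(0.682, 0.246, 0.072)
t=1.500: state=(0.455, 0.386, 0.159)
t=2.000: state=(0.263, 0.459, 0.278)
t=2.500: state=(0.146, 0.449, 0.404)
t=3.000: state=(0.085, 0.394, 0.521)
t=3.500: state=(0.054, 0.326, 0.620)
t=4.000: state=(0.037, 0.262, 0.701)
t=4.500: state=(0.028, 0.208, 0.765)
t=5.000: state=(0.022, 0.163, 0.816)
t=5.500: state=(0.018, 0.127, 0.855)
t=6.000: state=(0.016, 0.098, 0.886)
t=6.500: state=(0.014, 0.076, 0.910)
t=7.000: state=(0.013, 0.059, 0.928)
t=7.500: state=(0.012, 0.045, 0.942)
t=7.660: state=(0.012, 0.042, 0.946)
compare at T: S=0.012, I=0.042, R=0.946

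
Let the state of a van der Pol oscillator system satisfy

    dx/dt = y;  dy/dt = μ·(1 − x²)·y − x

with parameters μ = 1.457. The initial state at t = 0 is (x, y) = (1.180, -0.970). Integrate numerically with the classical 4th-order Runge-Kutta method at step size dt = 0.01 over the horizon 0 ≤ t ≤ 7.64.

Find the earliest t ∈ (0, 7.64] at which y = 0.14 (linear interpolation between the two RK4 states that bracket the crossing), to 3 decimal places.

t = 1.877

t=0.000: state=(1.180, -0.970)
step 1 (dt=0.01): k1=(-0.970, -0.625), k2=(-0.973, -0.635), k3=(-0.973, -0.635), k4=(-0.976, -0.645); state += dt/6·(k1+2k2+2k3+k4)
t=0.010: state=(1.170, -0.976)
t=0.020: state=(1.160, -0.983)
t=0.030: state=(1.151, -0.990)
continuing one RK4 step at a time; state shown every 25 steps (Δt=0.25):
t=0.250: state=(0.913, -1.194)
t=0.500: state=(0.568, -1.603)
t=0.750: state=(0.087, -2.301)
t=1.000: state=(-0.597, -3.134)
t=1.250: state=(-1.386, -2.844)
t=1.500: state=(-1.892, -1.166)
t=1.750: state=(-2.030, -0.099)
t=1.870: state=(-2.027, 0.131)
next step: t=1.880: state=(-2.025, 0.145) — y has crossed 0.14
linear interpolation between t=1.870 (0.13054) and t=1.880 (0.14457) → t≈1.877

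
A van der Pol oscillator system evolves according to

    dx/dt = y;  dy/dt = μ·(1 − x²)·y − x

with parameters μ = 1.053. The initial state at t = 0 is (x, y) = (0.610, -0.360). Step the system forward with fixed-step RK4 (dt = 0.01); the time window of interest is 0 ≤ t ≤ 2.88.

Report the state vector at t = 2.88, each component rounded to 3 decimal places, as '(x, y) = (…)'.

t=0.000: state=(0.610, -0.360)
step 1 (dt=0.01): k1=(-0.360, -0.848), k2=(-0.364, -0.850), k3=(-0.364, -0.850), k4=(-0.368, -0.852); state += dt/6·(k1+2k2+2k3+k4)
t=0.010: state=(0.606, -0.368)
t=0.020: state=(0.603, -0.377)
t=0.030: state=(0.599, -0.386)
continuing one RK4 step at a time; state shown every 10 steps (Δt=0.1):
t=0.100: state=(0.570, -0.447)
t=0.200: state=(0.521, -0.538)
t=0.300: state=(0.462, -0.634)
t=0.400: state=(0.394, -0.735)
t=0.500: state=(0.315, -0.843)
t=0.600: state=(0.225, -0.958)
t=0.700: state=(0.123, -1.080)
t=0.800: state=(0.009, -1.206)
t=0.900: state=(-0.118, -1.334)
t=1.000: state=(-0.258, -1.457)
t=1.100: state=(-0.409, -1.565)
t=1.200: state=(-0.570, -1.644)
t=1.300: state=(-0.737, -1.679)
t=1.400: state=(-0.904, -1.654)
t=1.500: state=(-1.065, -1.560)
t=1.600: state=(-1.214, -1.399)
t=1.700: state=(-1.343, -1.185)
t=1.800: state=(-1.449, -0.938)
t=1.900: state=(-1.531, -0.685)
t=2.000: state=(-1.587, -0.444)
t=2.100: state=(-1.620, -0.228)
t=2.200: state=(-1.634, -0.042)
t=2.300: state=(-1.630, 0.114)
t=2.400: state=(-1.612, 0.245)
t=2.500: state=(-1.581, 0.356)
t=2.600: state=(-1.541, 0.451)
t=2.700: state=(-1.492, 0.535)
t=2.800: state=(-1.434, 0.612)
t=2.880: state=(-1.383, 0.672)

(x, y) = (-1.383, 0.672)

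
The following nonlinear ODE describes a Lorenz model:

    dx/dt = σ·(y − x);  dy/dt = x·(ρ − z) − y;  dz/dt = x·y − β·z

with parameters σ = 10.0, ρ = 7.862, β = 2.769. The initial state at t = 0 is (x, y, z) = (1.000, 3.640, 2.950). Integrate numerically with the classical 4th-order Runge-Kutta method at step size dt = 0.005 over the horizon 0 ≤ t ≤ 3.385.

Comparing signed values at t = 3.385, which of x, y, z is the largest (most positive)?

t=0.000: state=(1.000, 3.640, 2.950)
step 1 (dt=0.005): k1=(26.400, 1.272, -4.529), k2=(25.772, 1.605, -4.254), k3=(25.796, 1.596, -4.260), k4=(25.190, 1.922, -3.991); state += dt/6·(k1+2k2+2k3+k4)
t=0.005: state=(1.129, 3.648, 2.929)
t=0.010: state=(1.252, 3.659, 2.910)
t=0.015: state=(1.370, 3.673, 2.894)
continuing one RK4 step at a time; state shown every 40 steps (Δt=0.2):
t=0.200: state=(4.147, 5.383, 3.742)
t=0.400: state=(6.126, 6.592, 7.369)
t=0.600: state=(5.397, 4.410, 9.354)
t=0.800: state=(3.571, 2.947, 7.695)
t=1.000: state=(3.040, 3.084, 5.851)
t=1.200: state=(3.560, 3.996, 5.140)
t=1.400: state=(4.575, 5.076, 5.876)
t=1.600: state=(5.180, 5.208, 7.412)
t=1.800: state=(4.716, 4.317, 7.910)
t=2.000: state=(3.999, 3.751, 7.156)
t=2.200: state=(3.820, 3.880, 6.344)
t=2.400: state=(4.146, 4.377, 6.172)
t=2.600: state=(4.585, 4.751, 6.665)
t=2.800: state=(4.694, 4.633, 7.231)
t=3.000: state=(4.428, 4.261, 7.262)
t=3.200: state=(4.165, 4.091, 6.890)
t=3.385: state=(4.147, 4.196, 6.602)
compare at T: x=4.147, y=4.196, z=6.602

largest component: z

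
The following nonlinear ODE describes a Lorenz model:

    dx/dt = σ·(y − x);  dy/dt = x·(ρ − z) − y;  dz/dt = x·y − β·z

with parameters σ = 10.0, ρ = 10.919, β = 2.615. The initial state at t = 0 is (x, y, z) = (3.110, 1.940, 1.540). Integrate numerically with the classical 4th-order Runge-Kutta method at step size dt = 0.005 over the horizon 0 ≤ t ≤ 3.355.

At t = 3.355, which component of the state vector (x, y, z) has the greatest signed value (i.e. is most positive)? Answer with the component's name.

largest component: z

t=0.000: state=(3.110, 1.940, 1.540)
step 1 (dt=0.005): k1=(-11.700, 27.229, 2.006), k2=(-10.727, 26.871, 2.146), k3=(-10.760, 26.893, 2.147), k4=(-9.817, 26.557, 2.285); state += dt/6·(k1+2k2+2k3+k4)
t=0.005: state=(3.056, 2.074, 1.551)
t=0.010: state=(3.012, 2.206, 1.563)
t=0.015: state=(2.975, 2.334, 1.576)
continuing one RK4 step at a time; state shown every 40 steps (Δt=0.2):
t=0.200: state=(4.953, 7.095, 3.672)
t=0.400: state=(8.799, 9.159, 12.788)
t=0.600: state=(5.080, 2.498, 13.948)
t=0.800: state=(2.078, 1.568, 9.108)
t=1.000: state=(2.120, 2.551, 6.011)
t=1.200: state=(3.733, 4.939, 5.269)
t=1.400: state=(6.608, 7.922, 8.747)
t=1.600: state=(6.857, 5.661, 13.249)
t=1.800: state=(4.043, 2.990, 11.150)
t=2.000: state=(3.177, 3.278, 8.184)
t=2.200: state=(4.136, 4.939, 7.156)
t=2.400: state=(5.959, 6.759, 9.104)
t=2.600: state=(6.298, 5.753, 11.839)
t=2.800: state=(4.686, 3.946, 10.990)
t=3.000: state=(3.955, 3.969, 8.995)
t=3.200: state=(4.570, 5.105, 8.308)
t=3.355: state=(5.464, 5.999, 9.166)
compare at T: x=5.464, y=5.999, z=9.166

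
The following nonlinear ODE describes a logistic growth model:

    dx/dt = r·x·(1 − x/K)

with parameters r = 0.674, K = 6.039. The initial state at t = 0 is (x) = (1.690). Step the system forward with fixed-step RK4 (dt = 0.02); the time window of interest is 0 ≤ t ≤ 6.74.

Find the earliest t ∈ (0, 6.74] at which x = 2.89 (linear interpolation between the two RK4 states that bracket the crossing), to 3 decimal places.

t = 1.275

t=0.000: state=(1.690)
step 1 (dt=0.02): k1=(0.820), k2=(0.823), k3=(0.823), k4=(0.825); state += dt/6·(k1+2k2+2k3+k4)
t=0.020: state=(1.706)
t=0.040: state=(1.723)
t=0.060: state=(1.740)
continuing one RK4 step at a time; state shown every 25 steps (Δt=0.5):
t=0.500: state=(2.129)
t=1.000: state=(2.613)
t=1.260: state=(2.875)
next step: t=1.280: state=(2.895) — x has crossed 2.89
linear interpolation between t=1.260 (2.87471) and t=1.280 (2.89502) → t≈1.275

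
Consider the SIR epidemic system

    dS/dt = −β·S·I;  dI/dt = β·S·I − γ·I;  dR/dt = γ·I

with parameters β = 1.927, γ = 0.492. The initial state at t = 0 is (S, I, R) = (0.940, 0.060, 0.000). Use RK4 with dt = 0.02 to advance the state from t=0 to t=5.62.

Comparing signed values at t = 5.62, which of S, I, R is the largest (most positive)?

t=0.000: state=(0.940, 0.060, 0.000)
step 1 (dt=0.02): k1=(-0.109, 0.079, 0.030), k2=(-0.110, 0.080, 0.030), k3=(-0.110, 0.080, 0.030), k4=(-0.111, 0.081, 0.030); state += dt/6·(k1+2k2+2k3+k4)
t=0.020: state=(0.938, 0.062, 0.001)
t=0.040: state=(0.936, 0.063, 0.001)
t=0.060: state=(0.933, 0.065, 0.002)
continuing one RK4 step at a time; state shown every 10 steps (Δt=0.2):
t=0.200: state=(0.915, 0.078, 0.007)
t=0.400: state=(0.885, 0.100, 0.015)
t=0.600: state=(0.847, 0.126, 0.027)
t=0.800: state=(0.802, 0.157, 0.040)
t=1.000: state=(0.750, 0.192, 0.058)
t=1.200: state=(0.692, 0.230, 0.078)
t=1.400: state=(0.628, 0.269, 0.103)
t=1.600: state=(0.562, 0.307, 0.131)
t=1.800: state=(0.496, 0.341, 0.163)
t=2.000: state=(0.433, 0.369, 0.198)
t=2.200: state=(0.374, 0.391, 0.236)
t=2.400: state=(0.320, 0.405, 0.275)
t=2.600: state=(0.274, 0.411, 0.315)
t=2.800: state=(0.234, 0.411, 0.355)
t=3.000: state=(0.200, 0.405, 0.396)
t=3.200: state=(0.171, 0.394, 0.435)
t=3.400: state=(0.147, 0.380, 0.473)
t=3.600: state=(0.128, 0.363, 0.510)
t=3.800: state=(0.111, 0.344, 0.544)
t=4.000: state=(0.098, 0.325, 0.577)
t=4.200: state=(0.087, 0.305, 0.608)
t=4.400: state=(0.077, 0.285, 0.637)
t=4.600: state=(0.070, 0.266, 0.664)
t=4.800: state=(0.063, 0.247, 0.690)
t=5.000: state=(0.058, 0.229, 0.713)
t=5.200: state=(0.053, 0.212, 0.735)
t=5.400: state=(0.049, 0.196, 0.755)
t=5.600: state=(0.045, 0.181, 0.773)
t=5.620: state=(0.045, 0.180, 0.775)
compare at T: S=0.045, I=0.180, R=0.775

largest component: R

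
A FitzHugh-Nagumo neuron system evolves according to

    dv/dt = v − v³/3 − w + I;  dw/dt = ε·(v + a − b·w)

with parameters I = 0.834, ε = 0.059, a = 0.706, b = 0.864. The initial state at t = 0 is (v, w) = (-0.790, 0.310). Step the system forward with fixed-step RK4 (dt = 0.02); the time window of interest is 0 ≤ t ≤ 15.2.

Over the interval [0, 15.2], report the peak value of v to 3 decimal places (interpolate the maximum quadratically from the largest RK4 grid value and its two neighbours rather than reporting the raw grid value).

max v = 1.933

t=0.000: state=(-0.790, 0.310)
step 1 (dt=0.02): k1=(-0.102, -0.021), k2=(-0.102, -0.021), k3=(-0.102, -0.021), k4=(-0.102, -0.021); state += dt/6·(k1+2k2+2k3+k4)
t=0.020: state=(-0.792, 0.310)
t=0.040: state=(-0.794, 0.309)
t=0.060: state=(-0.796, 0.309)
continuing one RK4 step at a time; state shown every 25 steps (Δt=0.5):
t=0.500: state=(-0.843, 0.299)
t=1.000: state=(-0.897, 0.287)
t=1.500: state=(-0.951, 0.273)
t=2.000: state=(-1.000, 0.258)
t=2.500: state=(-1.041, 0.243)
t=3.000: state=(-1.073, 0.226)
t=3.500: state=(-1.094, 0.210)
t=4.000: state=(-1.106, 0.193)
t=4.500: state=(-1.109, 0.176)
t=5.000: state=(-1.103, 0.160)
t=5.500: state=(-1.091, 0.145)
t=6.000: state=(-1.072, 0.130)
t=6.500: state=(-1.048, 0.117)
t=7.000: state=(-1.019, 0.104)
t=7.500: state=(-0.985, 0.093)
t=8.000: state=(-0.944, 0.083)
t=8.500: state=(-0.897, 0.075)
t=9.000: state=(-0.840, 0.068)
t=9.500: state=(-0.772, 0.063)
t=10.000: state=(-0.686, 0.061)
t=10.500: state=(-0.573, 0.062)
t=11.000: state=(-0.416, 0.066)
t=11.500: state=(-0.183, 0.076)
t=12.000: state=(0.186, 0.094)
t=12.500: state=(0.753, 0.126)
t=13.000: state=(1.405, 0.175)
t=13.500: state=(1.800, 0.239)
t=14.000: state=(1.919, 0.308)
t=14.500: state=(1.932, 0.377)
t=15.000: state=(1.917, 0.444)
t=15.200: state=(1.908, 0.470)
largest grid value and its neighbours: v(14.360)=1.93299, v(14.380)=1.93300, v(14.400)=1.93295
parabola through these three points peaks at t≈14.374 with v≈1.93300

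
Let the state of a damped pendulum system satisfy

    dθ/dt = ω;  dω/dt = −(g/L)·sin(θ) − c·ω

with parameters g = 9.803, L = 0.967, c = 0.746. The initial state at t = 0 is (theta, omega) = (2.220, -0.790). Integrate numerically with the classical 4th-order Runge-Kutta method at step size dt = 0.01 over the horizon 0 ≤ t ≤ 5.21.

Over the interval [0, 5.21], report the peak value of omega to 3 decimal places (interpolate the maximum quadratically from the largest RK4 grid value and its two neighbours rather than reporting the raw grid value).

t=0.000: state=(2.220, -0.790)
step 1 (dt=0.01): k1=(-0.790, -7.486), k2=(-0.827, -7.482), k3=(-0.827, -7.483), k4=(-0.865, -7.480); state += dt/6·(k1+2k2+2k3+k4)
t=0.010: state=(2.212, -0.865)
t=0.020: state=(2.203, -0.940)
t=0.030: state=(2.193, -1.014)
continuing one RK4 step at a time; state shown every 20 steps (Δt=0.2):
t=0.200: state=(1.911, -2.312)
t=0.400: state=(1.293, -3.843)
t=0.600: state=(0.418, -4.691)
t=0.800: state=(-0.473, -3.947)
t=1.000: state=(-1.082, -2.047)
t=1.200: state=(-1.284, 0.002)
t=1.400: state=(-1.100, 1.767)
t=1.600: state=(-0.615, 2.950)
t=1.800: state=(0.009, 3.084)
t=2.000: state=(0.543, 2.109)
t=2.200: state=(0.816, 0.595)
t=2.400: state=(0.785, -0.870)
t=2.600: state=(0.498, -1.893)
t=2.800: state=(0.078, -2.160)
t=3.000: state=(-0.311, -1.617)
t=3.200: state=(-0.536, -0.586)
t=3.400: state=(-0.543, 0.491)
t=3.600: state=(-0.360, 1.262)
t=3.800: state=(-0.075, 1.492)
t=4.000: state=(0.198, 1.152)
t=4.200: state=(0.362, 0.448)
t=4.400: state=(0.374, -0.314)
t=4.600: state=(0.251, -0.862)
t=4.800: state=(0.055, -1.029)
t=5.000: state=(-0.134, -0.800)
t=5.200: state=(-0.248, -0.314)
t=5.210: state=(-0.251, -0.286)
largest grid value and its neighbours: omega(1.710)=3.17586, omega(1.720)=3.17813, omega(1.730)=3.17727
parabola through these three points peaks at t≈1.722 with omega≈3.17821

max omega = 3.178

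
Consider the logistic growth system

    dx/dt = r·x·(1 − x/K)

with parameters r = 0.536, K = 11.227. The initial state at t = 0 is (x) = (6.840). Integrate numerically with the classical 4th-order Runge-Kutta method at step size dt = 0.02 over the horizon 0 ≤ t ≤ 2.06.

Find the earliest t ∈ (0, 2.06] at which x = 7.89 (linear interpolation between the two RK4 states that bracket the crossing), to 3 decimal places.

t = 0.777

t=0.000: state=(6.840)
step 1 (dt=0.02): k1=(1.433), k2=(1.431), k3=(1.431), k4=(1.429); state += dt/6·(k1+2k2+2k3+k4)
t=0.020: state=(6.869)
t=0.040: state=(6.897)
t=0.060: state=(6.926)
continuing one RK4 step at a time; state shown every 5 steps (Δt=0.1):
t=0.100: state=(6.982)
t=0.200: state=(7.123)
t=0.300: state=(7.261)
t=0.400: state=(7.398)
t=0.500: state=(7.532)
t=0.600: state=(7.664)
t=0.700: state=(7.793)
t=0.760: state=(7.869)
next step: t=0.780: state=(7.894) — x has crossed 7.89
linear interpolation between t=0.760 (7.86880) and t=0.780 (7.89398) → t≈0.777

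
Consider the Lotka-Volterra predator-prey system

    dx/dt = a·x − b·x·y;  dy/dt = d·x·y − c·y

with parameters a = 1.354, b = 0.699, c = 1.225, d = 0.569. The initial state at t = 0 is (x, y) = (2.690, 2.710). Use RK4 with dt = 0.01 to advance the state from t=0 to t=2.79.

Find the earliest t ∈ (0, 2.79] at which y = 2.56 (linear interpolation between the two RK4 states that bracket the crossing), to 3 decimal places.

t=0.000: state=(2.690, 2.710)
step 1 (dt=0.01): k1=(-1.453, 0.828), k2=(-1.457, 0.818), k3=(-1.457, 0.818), k4=(-1.461, 0.808); state += dt/6·(k1+2k2+2k3+k4)
t=0.010: state=(2.675, 2.718)
t=0.020: state=(2.661, 2.726)
t=0.030: state=(2.646, 2.734)
continuing one RK4 step at a time; state shown every 10 steps (Δt=0.1):
t=0.100: state=(2.542, 2.782)
t=0.200: state=(2.391, 2.833)
t=0.300: state=(2.244, 2.859)
t=0.400: state=(2.103, 2.862)
t=0.500: state=(1.973, 2.844)
t=0.600: state=(1.854, 2.805)
t=0.700: state=(1.748, 2.749)
t=0.800: state=(1.655, 2.679)
t=0.900: state=(1.576, 2.598)
t=0.940: state=(1.548, 2.564)
next step: t=0.950: state=(1.541, 2.555) — y has crossed 2.56
linear interpolation between t=0.940 (2.56372) and t=0.950 (2.55486) → t≈0.944

t = 0.944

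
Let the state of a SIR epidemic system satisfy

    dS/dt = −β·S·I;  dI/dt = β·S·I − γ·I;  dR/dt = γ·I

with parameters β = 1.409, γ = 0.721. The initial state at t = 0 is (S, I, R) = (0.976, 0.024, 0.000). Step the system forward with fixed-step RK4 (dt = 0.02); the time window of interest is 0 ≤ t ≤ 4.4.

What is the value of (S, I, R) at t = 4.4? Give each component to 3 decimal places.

(S, I, R) = (0.568, 0.155, 0.277)

t=0.000: state=(0.976, 0.024, 0.000)
step 1 (dt=0.02): k1=(-0.033, 0.016, 0.017), k2=(-0.033, 0.016, 0.017), k3=(-0.033, 0.016, 0.017), k4=(-0.033, 0.016, 0.018); state += dt/6·(k1+2k2+2k3+k4)
t=0.020: state=(0.975, 0.024, 0.000)
t=0.040: state=(0.975, 0.025, 0.001)
t=0.060: state=(0.974, 0.025, 0.001)
continuing one RK4 step at a time; state shown every 10 steps (Δt=0.2):
t=0.200: state=(0.969, 0.027, 0.004)
t=0.400: state=(0.961, 0.031, 0.008)
t=0.600: state=(0.952, 0.035, 0.013)
t=0.800: state=(0.942, 0.040, 0.018)
t=1.000: state=(0.931, 0.045, 0.024)
t=1.200: state=(0.919, 0.050, 0.031)
t=1.400: state=(0.905, 0.056, 0.039)
t=1.600: state=(0.890, 0.063, 0.047)
t=1.800: state=(0.873, 0.070, 0.057)
t=2.000: state=(0.855, 0.077, 0.067)
t=2.200: state=(0.836, 0.085, 0.079)
t=2.400: state=(0.816, 0.093, 0.092)
t=2.600: state=(0.794, 0.101, 0.106)
t=2.800: state=(0.771, 0.108, 0.121)
t=3.000: state=(0.747, 0.116, 0.137)
t=3.200: state=(0.722, 0.124, 0.154)
t=3.400: state=(0.696, 0.131, 0.173)
t=3.600: state=(0.670, 0.137, 0.192)
t=3.800: state=(0.644, 0.143, 0.212)
t=4.000: state=(0.619, 0.148, 0.233)
t=4.200: state=(0.593, 0.152, 0.255)
t=4.400: state=(0.568, 0.155, 0.277)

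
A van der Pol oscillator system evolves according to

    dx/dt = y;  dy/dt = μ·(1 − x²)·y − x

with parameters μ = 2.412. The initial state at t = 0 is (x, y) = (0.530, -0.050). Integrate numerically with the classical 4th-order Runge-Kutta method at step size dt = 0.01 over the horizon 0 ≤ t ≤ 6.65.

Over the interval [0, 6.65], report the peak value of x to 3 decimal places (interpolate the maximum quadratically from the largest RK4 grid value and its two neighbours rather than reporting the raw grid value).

t=0.000: state=(0.530, -0.050)
step 1 (dt=0.01): k1=(-0.050, -0.617), k2=(-0.053, -0.622), k3=(-0.053, -0.622), k4=(-0.056, -0.627); state += dt/6·(k1+2k2+2k3+k4)
t=0.010: state=(0.529, -0.056)
t=0.020: state=(0.529, -0.063)
t=0.030: state=(0.528, -0.069)
continuing one RK4 step at a time; state shown every 25 steps (Δt=0.25):
t=0.250: state=(0.495, -0.241)
t=0.500: state=(0.401, -0.536)
t=0.750: state=(0.211, -1.029)
t=1.000: state=(-0.144, -1.889)
t=1.250: state=(-0.754, -2.910)
t=1.500: state=(-1.447, -2.211)
t=1.750: state=(-1.774, -0.536)
t=2.000: state=(-1.810, 0.108)
t=2.250: state=(-1.758, 0.278)
t=2.500: state=(-1.680, 0.340)
t=2.750: state=(-1.589, 0.384)
t=3.000: state=(-1.487, 0.433)
t=3.250: state=(-1.371, 0.499)
t=3.500: state=(-1.235, 0.595)
t=3.750: state=(-1.069, 0.752)
t=4.000: state=(-0.849, 1.034)
t=4.250: state=(-0.528, 1.609)
t=4.500: state=(0.012, 2.865)
t=4.750: state=(0.942, 4.325)
t=5.000: state=(1.805, 1.991)
t=5.250: state=(2.019, 0.137)
t=5.500: state=(1.997, -0.209)
t=5.750: state=(1.935, -0.273)
t=6.000: state=(1.863, -0.298)
t=6.250: state=(1.786, -0.320)
t=6.500: state=(1.703, -0.346)
t=6.650: state=(1.650, -0.365)
largest grid value and its neighbours: x(5.290)=2.02180, x(5.300)=2.02200, x(5.310)=2.02200
parabola through these three points peaks at t≈5.305 with x≈2.02203

max x = 2.022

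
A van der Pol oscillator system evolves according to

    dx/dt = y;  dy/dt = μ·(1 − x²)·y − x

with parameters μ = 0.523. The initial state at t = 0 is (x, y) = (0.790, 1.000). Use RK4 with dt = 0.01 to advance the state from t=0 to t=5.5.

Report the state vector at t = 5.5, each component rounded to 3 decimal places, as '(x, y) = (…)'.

(x, y) = (-0.137, 1.855)

t=0.000: state=(0.790, 1.000)
step 1 (dt=0.01): k1=(1.000, -0.593), k2=(0.997, -0.603), k3=(0.997, -0.603), k4=(0.994, -0.613); state += dt/6·(k1+2k2+2k3+k4)
t=0.010: state=(0.800, 0.994)
t=0.020: state=(0.810, 0.988)
t=0.030: state=(0.820, 0.981)
continuing one RK4 step at a time; state shown every 20 steps (Δt=0.2):
t=0.200: state=(0.976, 0.844)
t=0.400: state=(1.123, 0.625)
t=0.600: state=(1.223, 0.370)
t=0.800: state=(1.271, 0.106)
t=1.000: state=(1.267, -0.147)
t=1.200: state=(1.213, -0.381)
t=1.400: state=(1.115, -0.596)
t=1.600: state=(0.976, -0.799)
t=1.800: state=(0.796, -0.997)
t=2.000: state=(0.577, -1.195)
t=2.200: state=(0.318, -1.393)
t=2.400: state=(0.021, -1.577)
t=2.600: state=(-0.310, -1.716)
t=2.800: state=(-0.659, -1.758)
t=3.000: state=(-1.003, -1.645)
t=3.200: state=(-1.306, -1.359)
t=3.400: state=(-1.538, -0.949)
t=3.600: state=(-1.683, -0.504)
t=3.800: state=(-1.742, -0.100)
t=4.000: state=(-1.728, 0.233)
t=4.200: state=(-1.654, 0.500)
t=4.400: state=(-1.531, 0.720)
t=4.600: state=(-1.367, 0.916)
t=4.800: state=(-1.165, 1.106)
t=5.000: state=(-0.924, 1.303)
t=5.200: state=(-0.643, 1.517)
t=5.400: state=(-0.317, 1.743)
t=5.500: state=(-0.137, 1.855)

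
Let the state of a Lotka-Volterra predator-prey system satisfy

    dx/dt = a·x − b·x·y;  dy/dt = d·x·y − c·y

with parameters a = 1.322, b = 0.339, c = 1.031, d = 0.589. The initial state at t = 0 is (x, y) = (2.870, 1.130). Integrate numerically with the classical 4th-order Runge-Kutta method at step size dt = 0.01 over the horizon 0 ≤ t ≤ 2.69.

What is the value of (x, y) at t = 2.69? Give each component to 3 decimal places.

(x, y) = (0.410, 5.987)

t=0.000: state=(2.870, 1.130)
step 1 (dt=0.01): k1=(2.695, 0.745), k2=(2.704, 0.757), k3=(2.704, 0.757), k4=(2.713, 0.768); state += dt/6·(k1+2k2+2k3+k4)
t=0.010: state=(2.897, 1.138)
t=0.020: state=(2.924, 1.145)
t=0.030: state=(2.952, 1.153)
continuing one RK4 step at a time; state shown every 10 steps (Δt=0.1):
t=0.100: state=(3.148, 1.217)
t=0.200: state=(3.441, 1.333)
t=0.300: state=(3.745, 1.485)
t=0.400: state=(4.051, 1.686)
t=0.500: state=(4.349, 1.947)
t=0.600: state=(4.621, 2.288)
t=0.700: state=(4.845, 2.728)
t=0.800: state=(4.996, 3.290)
t=0.900: state=(5.042, 3.991)
t=1.000: state=(4.957, 4.836)
t=1.100: state=(4.725, 5.805)
t=1.200: state=(4.352, 6.846)
t=1.300: state=(3.870, 7.870)
t=1.400: state=(3.330, 8.777)
t=1.500: state=(2.787, 9.479)
t=1.600: state=(2.288, 9.926)
t=1.700: state=(1.858, 10.112)
t=1.800: state=(1.505, 10.067)
t=1.900: state=(1.225, 9.838)
t=2.000: state=(1.008, 9.475)
t=2.100: state=(0.840, 9.023)
t=2.200: state=(0.712, 8.519)
t=2.300: state=(0.615, 7.989)
t=2.400: state=(0.540, 7.455)
t=2.500: state=(0.483, 6.930)
t=2.600: state=(0.440, 6.423)
t=2.690: state=(0.410, 5.987)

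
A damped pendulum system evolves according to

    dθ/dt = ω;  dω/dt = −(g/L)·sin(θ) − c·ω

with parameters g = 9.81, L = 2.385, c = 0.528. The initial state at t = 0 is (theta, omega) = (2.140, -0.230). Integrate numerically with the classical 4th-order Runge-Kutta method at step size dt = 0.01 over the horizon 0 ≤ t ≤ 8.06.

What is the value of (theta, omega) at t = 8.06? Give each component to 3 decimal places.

(theta, omega) = (-0.175, -0.247)

t=0.000: state=(2.140, -0.230)
step 1 (dt=0.01): k1=(-0.230, -3.343), k2=(-0.247, -3.337), k3=(-0.247, -3.337), k4=(-0.263, -3.331); state += dt/6·(k1+2k2+2k3+k4)
t=0.010: state=(2.138, -0.263)
t=0.020: state=(2.135, -0.297)
t=0.030: state=(2.132, -0.330)
continuing one RK4 step at a time; state shown every 50 steps (Δt=0.5):
t=0.500: state=(1.619, -1.845)
t=1.000: state=(0.379, -2.854)
t=1.500: state=(-0.838, -1.675)
t=2.000: state=(-1.171, 0.313)
t=2.500: state=(-0.628, 1.686)
t=3.000: state=(0.260, 1.571)
t=3.500: state=(0.735, 0.249)
t=4.000: state=(0.534, -0.944)
t=4.500: state=(-0.040, -1.153)
t=5.000: state=(-0.449, -0.378)
t=5.500: state=(-0.401, 0.514)
t=6.000: state=(-0.040, 0.794)
t=6.500: state=(0.270, 0.358)
t=7.000: state=(0.287, -0.268)
t=7.500: state=(0.065, -0.532)
t=8.000: state=(-0.159, -0.296)
t=8.060: state=(-0.175, -0.247)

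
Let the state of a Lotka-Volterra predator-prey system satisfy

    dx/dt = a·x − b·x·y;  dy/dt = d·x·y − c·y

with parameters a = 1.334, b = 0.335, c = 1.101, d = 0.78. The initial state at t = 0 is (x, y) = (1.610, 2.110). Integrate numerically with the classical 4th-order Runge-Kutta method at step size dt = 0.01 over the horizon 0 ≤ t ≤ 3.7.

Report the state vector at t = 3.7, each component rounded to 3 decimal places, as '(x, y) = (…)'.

t=0.000: state=(1.610, 2.110)
step 1 (dt=0.01): k1=(1.010, 0.327), k2=(1.012, 0.335), k3=(1.012, 0.335), k4=(1.014, 0.344); state += dt/6·(k1+2k2+2k3+k4)
t=0.010: state=(1.620, 2.113)
t=0.020: state=(1.630, 2.117)
t=0.030: state=(1.640, 2.121)
continuing one RK4 step at a time; state shown every 20 steps (Δt=0.2):
t=0.200: state=(1.820, 2.212)
t=0.400: state=(2.037, 2.398)
t=0.600: state=(2.245, 2.687)
t=0.800: state=(2.416, 3.104)
t=1.000: state=(2.517, 3.663)
t=1.200: state=(2.514, 4.359)
t=1.400: state=(2.389, 5.134)
t=1.600: state=(2.156, 5.879)
t=1.800: state=(1.860, 6.455)
t=2.000: state=(1.557, 6.760)
t=2.200: state=(1.290, 6.768)
t=2.400: state=(1.078, 6.528)
t=2.600: state=(0.921, 6.117)
t=2.800: state=(0.811, 5.615)
t=3.000: state=(0.740, 5.083)
t=3.200: state=(0.700, 4.561)
t=3.400: state=(0.685, 4.076)
t=3.600: state=(0.690, 3.640)
t=3.700: state=(0.701, 3.442)

(x, y) = (0.701, 3.442)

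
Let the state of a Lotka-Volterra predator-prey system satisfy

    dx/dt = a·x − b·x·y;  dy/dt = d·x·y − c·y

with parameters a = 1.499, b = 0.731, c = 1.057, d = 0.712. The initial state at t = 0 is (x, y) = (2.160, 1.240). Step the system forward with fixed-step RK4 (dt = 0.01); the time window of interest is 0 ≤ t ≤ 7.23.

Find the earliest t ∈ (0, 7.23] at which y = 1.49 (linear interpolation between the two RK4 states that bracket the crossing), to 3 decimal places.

t = 0.300

t=0.000: state=(2.160, 1.240)
step 1 (dt=0.01): k1=(1.280, 0.596), k2=(1.279, 0.603), k3=(1.279, 0.603), k4=(1.278, 0.611); state += dt/6·(k1+2k2+2k3+k4)
t=0.010: state=(2.173, 1.246)
t=0.020: state=(2.186, 1.252)
t=0.030: state=(2.198, 1.259)
continuing one RK4 step at a time; state shown every 25 steps (Δt=0.25):
t=0.250: state=(2.464, 1.438)
t=0.290: state=(2.507, 1.479)
next step: t=0.300: state=(2.517, 1.490) — y has crossed 1.49
linear interpolation between t=0.290 (1.47926) and t=0.300 (1.49012) → t≈0.300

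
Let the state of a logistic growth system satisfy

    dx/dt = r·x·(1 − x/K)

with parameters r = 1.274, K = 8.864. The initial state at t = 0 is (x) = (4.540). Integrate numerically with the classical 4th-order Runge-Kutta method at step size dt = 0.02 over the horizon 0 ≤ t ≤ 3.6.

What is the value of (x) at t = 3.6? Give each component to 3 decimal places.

t=0.000: state=(4.540)
step 1 (dt=0.02): k1=(2.822), k2=(2.821), k3=(2.821), k4=(2.819); state += dt/6·(k1+2k2+2k3+k4)
t=0.020: state=(4.596)
t=0.040: state=(4.653)
t=0.060: state=(4.709)
continuing one RK4 step at a time; state shown every 10 steps (Δt=0.2):
t=0.200: state=(5.100)
t=0.400: state=(5.638)
t=0.600: state=(6.141)
t=0.800: state=(6.597)
t=1.000: state=(6.999)
t=1.200: state=(7.347)
t=1.400: state=(7.641)
t=1.600: state=(7.886)
t=1.800: state=(8.087)
t=2.000: state=(8.249)
t=2.200: state=(8.380)
t=2.400: state=(8.484)
t=2.600: state=(8.567)
t=2.800: state=(8.632)
t=3.000: state=(8.683)
t=3.200: state=(8.723)
t=3.400: state=(8.754)
t=3.600: state=(8.779)

(x) = (8.779)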